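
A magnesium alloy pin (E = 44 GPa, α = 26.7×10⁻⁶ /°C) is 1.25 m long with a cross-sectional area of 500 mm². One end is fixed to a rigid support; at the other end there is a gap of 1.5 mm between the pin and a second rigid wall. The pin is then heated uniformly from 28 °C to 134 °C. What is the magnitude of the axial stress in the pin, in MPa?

σ ≈ 71.7 MPa (compressive)

If the wall were absent the pin would grow by αΔT L = 26.7×10⁻⁶ × 106 × 1250 = 3.538 mm.
This exceeds the 1.5 mm gap, so the wall pushes back. The portion of expansion that must be recovered elastically is δ_free − gap = 3.538 − 1.5 = 2.038 mm.
So σ = E(δ_free − g)/L = 44×10³ × 2.038/1250 = 71.73 MPa.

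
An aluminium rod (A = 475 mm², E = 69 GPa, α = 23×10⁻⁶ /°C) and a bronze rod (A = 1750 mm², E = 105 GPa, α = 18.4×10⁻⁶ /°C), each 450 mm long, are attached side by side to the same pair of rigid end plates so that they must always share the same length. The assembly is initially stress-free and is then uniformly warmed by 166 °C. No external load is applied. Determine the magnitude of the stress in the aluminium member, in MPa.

Both members must finish at the same length. With the larger α, the aluminium tends to over-expand; the plates restrain it, putting the aluminium in compression and the bronze in tension. With no external load the two internal forces are equal and opposite, magnitude P.
Setting the final lengths equal and cancelling L: (α₁ − α₂)ΔT = P/(A₁E₁) + P/(A₂E₂).
|α₁ − α₂|·ΔT = 4.6×10⁻⁶ × 166 = 0.0007636.
1/(A₁E₁) + 1/(A₂E₂) = 1/(475×69×10³) + 1/(1750×105×10³) = 3.595×10⁻⁸ N⁻¹.
So P = 0.0007636 / 3.595×10⁻⁸ = 21.24 kN.
σ_{aluminium} = P/A₁ = 21240/475 = 44.71 MPa, compressive.

σ ≈ 44.7 MPa (compressive)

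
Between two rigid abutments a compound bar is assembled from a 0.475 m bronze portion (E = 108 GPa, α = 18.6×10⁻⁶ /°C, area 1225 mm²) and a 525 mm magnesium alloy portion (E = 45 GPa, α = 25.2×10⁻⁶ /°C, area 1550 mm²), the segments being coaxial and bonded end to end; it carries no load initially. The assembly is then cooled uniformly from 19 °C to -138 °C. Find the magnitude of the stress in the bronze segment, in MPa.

σ ≈ 254 MPa (tensile)

If the supports were absent, the total length change would be Σ αᵢΔT Lᵢ = 18.6×10⁻⁶×157×475 + 25.2×10⁻⁶×157×525 = 3.464 mm.
Since the ends are fixed, an axial force P builds up, equal in every segment, with P · Σ Lᵢ/(AᵢEᵢ) = δ_free.
Σ Lᵢ/(AᵢEᵢ) = 475/(1225×108×10³) + 525/(1550×45×10³) = 1.112×10⁻⁵ mm/N.
Hence P = δ_free / Σ(L/AE) = 3.464/1.112×10⁻⁵ = 311.6 kN (tensile).
σ_{bronze} = P / A = 311600 / 1225 = 254.4 MPa.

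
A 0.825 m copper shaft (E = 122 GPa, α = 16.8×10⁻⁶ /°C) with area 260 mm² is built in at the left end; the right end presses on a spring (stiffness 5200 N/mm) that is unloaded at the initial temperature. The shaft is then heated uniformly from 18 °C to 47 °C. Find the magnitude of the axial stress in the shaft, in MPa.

Free thermal expansion: δ_free = αΔT L = 16.8×10⁻⁶ × 29 × 825 = 0.4019 mm.
With a force P in the spring, the elastic change of the shaft is PL/(AE) and that of the spring is P/k; compatibility requires their sum to equal δ_free.
So P = δ_free / [L/(AE) + 1/k] = 0.4019 / [ 825/(260×122×10³) + 1/(5200) ].
P = 0.4019 / 0.0002183 = 1841 N.
σ = P/A = 1841/260 = 7.081 MPa.

σ ≈ 7.08 MPa (compressive)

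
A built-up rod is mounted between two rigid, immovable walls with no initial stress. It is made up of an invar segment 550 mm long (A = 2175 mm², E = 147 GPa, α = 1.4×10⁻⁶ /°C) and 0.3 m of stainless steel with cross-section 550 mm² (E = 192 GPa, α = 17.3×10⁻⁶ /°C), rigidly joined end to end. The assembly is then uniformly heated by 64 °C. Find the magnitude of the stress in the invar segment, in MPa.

If the supports were absent, the total length change would be Σ αᵢΔT Lᵢ = 1.4×10⁻⁶×64×550 + 17.3×10⁻⁶×64×300 = 0.3814 mm.
The walls prevent any net length change, so an axial force P (same in every segment) develops. Compatibility: P · Σ Lᵢ/(AᵢEᵢ) = δ_free.
The series flexibility is Σ Lᵢ/(AᵢEᵢ) = 550/(2175×147×10³) + 300/(550×192×10³) = 4.561×10⁻⁶ mm/N.
P = 0.3814 / 4.561×10⁻⁶ = 83630 N = 83.63 kN, compressive.
σ_{invar} = P / A = 83630 / 2175 = 38.45 MPa.

σ ≈ 38.4 MPa (compressive)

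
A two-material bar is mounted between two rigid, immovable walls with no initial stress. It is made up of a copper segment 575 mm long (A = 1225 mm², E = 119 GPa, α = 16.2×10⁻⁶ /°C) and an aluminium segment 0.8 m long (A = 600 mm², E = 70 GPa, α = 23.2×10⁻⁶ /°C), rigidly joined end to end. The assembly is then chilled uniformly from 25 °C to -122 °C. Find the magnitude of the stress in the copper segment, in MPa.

σ ≈ 145 MPa (tensile)

Free thermal contraction of the whole bar: Σ αᵢΔT Lᵢ = 16.2×10⁻⁶×147×575 + 23.2×10⁻⁶×147×800 = 4.098 mm.
Since the ends are fixed, an axial force P builds up, equal in every segment, with P · Σ Lᵢ/(AᵢEᵢ) = δ_free.
Σ Lᵢ/(AᵢEᵢ) = 575/(1225×119×10³) + 800/(600×70×10³) = 2.299×10⁻⁵ mm/N.
Hence P = δ_free / Σ(L/AE) = 4.098/2.299×10⁻⁵ = 178.2 kN (tensile).
σ_{copper} = P / A = 178200 / 1225 = 145.5 MPa.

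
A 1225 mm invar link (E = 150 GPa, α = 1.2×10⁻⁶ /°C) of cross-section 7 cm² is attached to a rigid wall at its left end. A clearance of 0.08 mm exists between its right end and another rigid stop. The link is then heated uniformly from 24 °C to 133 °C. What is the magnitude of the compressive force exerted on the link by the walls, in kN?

If the wall were absent the link would grow by αΔT L = 1.2×10⁻⁶ × 109 × 1225 = 0.1602 mm.
This exceeds the 0.08 mm gap, so the wall pushes back. The portion of expansion that must be recovered elastically is δ_free − gap = 0.1602 − 0.08 = 0.08023 mm.
So σ = E(δ_free − g)/L = 150×10³ × 0.08023/1225 = 9.824 MPa.
Force on the wall = σA = 9.824 × 700 mm² = 6.877 kN.

P ≈ 6.88 kN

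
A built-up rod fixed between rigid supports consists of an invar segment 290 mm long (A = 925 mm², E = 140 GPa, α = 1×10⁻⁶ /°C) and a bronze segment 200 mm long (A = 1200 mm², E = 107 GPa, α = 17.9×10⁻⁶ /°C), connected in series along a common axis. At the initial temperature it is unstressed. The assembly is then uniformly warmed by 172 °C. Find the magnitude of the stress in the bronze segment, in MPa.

σ ≈ 146 MPa (compressive)

With the walls removed the bar would change length by δ_free = Σ αᵢΔT Lᵢ = 1×10⁻⁶×172×290 + 17.9×10⁻⁶×172×200 = 0.6656 mm.
The rigid supports impose zero overall length change; the single axial force P common to all segments must satisfy P Σ Lᵢ/(AᵢEᵢ) = δ_free.
Σ Lᵢ/(AᵢEᵢ) = 290/(925×140×10³) + 200/(1200×107×10³) = 3.797×10⁻⁶ mm/N.
P = 0.6656 / 3.797×10⁻⁶ = 175300 N = 175.3 kN, compressive.
σ_{bronze} = P / A = 175300 / 1200 = 146.1 MPa.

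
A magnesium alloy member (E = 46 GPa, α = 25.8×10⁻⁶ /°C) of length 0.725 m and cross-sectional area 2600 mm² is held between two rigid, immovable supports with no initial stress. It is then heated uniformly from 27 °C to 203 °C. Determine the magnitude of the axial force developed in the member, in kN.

The ends cannot move, so σ = EαΔT = 46×10³ × 25.8×10⁻⁶ × 176 = 208.9 MPa.
Then P = σA = 208.9 × 2600 mm² = 543.1 kN, compressive.

P ≈ 543 kN (compressive)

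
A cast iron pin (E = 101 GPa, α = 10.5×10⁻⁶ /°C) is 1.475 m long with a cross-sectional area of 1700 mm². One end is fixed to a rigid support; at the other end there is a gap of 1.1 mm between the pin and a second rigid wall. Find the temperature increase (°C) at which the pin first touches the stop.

The gap closes when αΔT L = 1.1 mm, since the pin is still unstressed at that instant.
So ΔT = g/(αL) = 1.1/(10.5×10⁻⁶ × 1475) = 71.03 °C.

ΔT ≈ 71 °C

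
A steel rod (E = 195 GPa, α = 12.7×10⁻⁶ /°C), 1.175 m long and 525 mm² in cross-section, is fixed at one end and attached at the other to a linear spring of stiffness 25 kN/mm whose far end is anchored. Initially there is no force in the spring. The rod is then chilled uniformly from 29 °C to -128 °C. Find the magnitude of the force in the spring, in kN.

Free thermal contraction: δ_free = αΔT L = 12.7×10⁻⁶ × 157 × 1175 = 2.343 mm.
Let P be the tensile force in the spring. The rod extends elastically by PL/(AE) and the spring stretches by P/k; together these equal δ_free.
P [ L/(AE) + 1/k ] = δ_free → P [ 1175/(525×195×10³) + 1/(25×10³) ] = 2.343.
P = 2.343 / 5.148×10⁻⁵ = 45510 N.

P ≈ 45.5 kN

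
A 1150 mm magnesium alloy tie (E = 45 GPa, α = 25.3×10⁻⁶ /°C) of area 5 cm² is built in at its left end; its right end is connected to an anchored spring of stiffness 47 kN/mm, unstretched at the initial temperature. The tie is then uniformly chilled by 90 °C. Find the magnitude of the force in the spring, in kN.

The unrestrained thermal change is αΔT L = 25.3×10⁻⁶ × 90 × 1150 = 2.619 mm.
Let P be the tensile force in the spring. The tie extends elastically by PL/(AE) and the spring stretches by P/k; together these equal δ_free.
So P = δ_free / [L/(AE) + 1/k] = 2.619 / [ 1150/(500×45×10³) + 1/(47×10³) ].
P = 2.619 / 7.239×10⁻⁵ = 36170 N.

P ≈ 36.2 kN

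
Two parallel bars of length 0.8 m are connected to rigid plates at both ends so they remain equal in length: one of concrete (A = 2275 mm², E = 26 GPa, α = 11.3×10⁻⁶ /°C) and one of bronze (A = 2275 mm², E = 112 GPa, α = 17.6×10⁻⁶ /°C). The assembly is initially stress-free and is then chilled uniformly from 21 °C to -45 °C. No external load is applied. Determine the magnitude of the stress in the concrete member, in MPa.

σ ≈ 8.77 MPa (compressive)

The bronze has the larger α, so on cooling it would change length more than the concrete if both were free. The rigid plates force a common final length, so the bronze is put into tension and the concrete into compression, with equal and opposite forces P (no external load).
Compatibility of the two members (thermal + elastic change equal): (α₁ − α₂)ΔT = P·[1/(A₁E₁) + 1/(A₂E₂)].
|α₁ − α₂|·ΔT = 6.3×10⁻⁶ × 66 = 0.0004158.
1/(A₁E₁) + 1/(A₂E₂) = 1/(2275×26×10³) + 1/(2275×112×10³) = 2.083×10⁻⁸ N⁻¹.
P = 0.0004158 / 2.083×10⁻⁸ = 19960 N = 19.96 kN.
σ_{concrete} = P/A₁ = 19960/2275 = 8.774 MPa, compressive.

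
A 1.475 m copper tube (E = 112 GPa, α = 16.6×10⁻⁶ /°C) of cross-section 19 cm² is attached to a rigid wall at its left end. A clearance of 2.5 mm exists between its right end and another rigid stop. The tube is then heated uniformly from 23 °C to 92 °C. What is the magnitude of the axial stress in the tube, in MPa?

If the wall were absent the tube would grow by αΔT L = 16.6×10⁻⁶ × 69 × 1475 = 1.689 mm.
Since δ_free = 1.69 mm is less than the 2.5 mm gap, the tube never touches the wall. No axial force develops.

σ ≈ 0 MPa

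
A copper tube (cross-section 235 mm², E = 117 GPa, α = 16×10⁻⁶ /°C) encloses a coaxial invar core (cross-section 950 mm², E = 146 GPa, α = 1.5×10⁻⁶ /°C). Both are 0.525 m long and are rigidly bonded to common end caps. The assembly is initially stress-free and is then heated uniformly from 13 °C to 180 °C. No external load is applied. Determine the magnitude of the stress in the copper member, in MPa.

σ ≈ 236 MPa (compressive)

Both members must finish at the same length. With the larger α, the copper tends to over-expand; the plates restrain it, putting the copper in compression and the invar in tension. With no external load the two internal forces are equal and opposite, magnitude P.
Setting the final lengths equal and cancelling L: (α₁ − α₂)ΔT = P/(A₁E₁) + P/(A₂E₂).
|α₁ − α₂|·ΔT = 14.5×10⁻⁶ × 167 = 0.002422.
1/(A₁E₁) + 1/(A₂E₂) = 1/(235×117×10³) + 1/(950×146×10³) = 4.358×10⁻⁸ N⁻¹.
So P = 0.002422 / 4.358×10⁻⁸ = 55.56 kN.
σ_{copper} = P/A₁ = 55560/235 = 236.4 MPa, compressive.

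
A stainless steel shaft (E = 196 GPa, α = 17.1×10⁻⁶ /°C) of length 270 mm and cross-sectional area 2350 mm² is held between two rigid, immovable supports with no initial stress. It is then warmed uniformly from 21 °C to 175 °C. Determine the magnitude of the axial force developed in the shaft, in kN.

P ≈ 1210 kN (compressive)

With zero net strain, σ = E·αΔT = 196 GPa × 17.1×10⁻⁶ × 154 = 516.1 MPa.
Axial force P = σA = 516.1 × 2350 = 1.213×10⁶ N = 1213 kN, compressive.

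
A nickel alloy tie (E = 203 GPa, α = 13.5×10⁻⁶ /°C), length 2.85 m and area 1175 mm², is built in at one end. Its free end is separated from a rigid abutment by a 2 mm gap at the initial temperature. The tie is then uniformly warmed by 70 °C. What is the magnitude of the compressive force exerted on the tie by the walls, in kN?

P ≈ 58 kN

If the wall were absent the tie would grow by αΔT L = 13.5×10⁻⁶ × 70 × 2850 = 2.693 mm.
After closing the 2 mm clearance, 2.693 − 2 = 0.6932 mm of expansion remains to be suppressed by the wall.
That suppressed elongation corresponds to σ = E·Δ/L = 203×10³ × 0.6932/2850 = 49.38 MPa.
Force on the wall = σA = 49.38 × 1175 mm² = 58.02 kN.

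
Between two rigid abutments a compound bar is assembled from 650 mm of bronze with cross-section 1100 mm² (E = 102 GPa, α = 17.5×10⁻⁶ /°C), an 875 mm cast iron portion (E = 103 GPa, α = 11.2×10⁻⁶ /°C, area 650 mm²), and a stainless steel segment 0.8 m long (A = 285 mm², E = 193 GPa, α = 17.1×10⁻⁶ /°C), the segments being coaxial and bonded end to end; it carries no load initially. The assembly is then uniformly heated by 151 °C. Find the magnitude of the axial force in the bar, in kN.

Free thermal expansion of the whole bar: Σ αᵢΔT Lᵢ = 17.5×10⁻⁶×151×650 + 11.2×10⁻⁶×151×875 + 17.1×10⁻⁶×151×800 = 5.263 mm.
The rigid supports impose zero overall length change; the single axial force P common to all segments must satisfy P Σ Lᵢ/(AᵢEᵢ) = δ_free.
Σ Lᵢ/(AᵢEᵢ) = 650/(1100×102×10³) + 875/(650×103×10³) + 800/(285×193×10³) = 3.341×10⁻⁵ mm/N.
So P = 5.263 / 3.341×10⁻⁵ = 157.5 kN, compressive.

P ≈ 158 kN (compressive)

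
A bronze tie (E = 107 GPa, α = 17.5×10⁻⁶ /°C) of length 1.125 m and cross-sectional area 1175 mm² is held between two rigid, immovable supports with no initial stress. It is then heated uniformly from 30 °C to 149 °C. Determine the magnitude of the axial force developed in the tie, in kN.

P ≈ 262 kN (compressive)

Full restraint means ε = 0, so the stress is σ = EαΔT = 107×10³ × 17.5×10⁻⁶ × 119 = 222.8 MPa.
Then P = σA = 222.8 × 1175 mm² = 261.8 kN, compressive.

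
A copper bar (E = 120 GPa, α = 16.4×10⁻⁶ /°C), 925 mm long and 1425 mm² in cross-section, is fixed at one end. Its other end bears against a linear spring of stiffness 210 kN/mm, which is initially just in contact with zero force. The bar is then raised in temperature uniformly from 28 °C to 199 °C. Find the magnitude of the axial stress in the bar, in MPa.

The unrestrained thermal change is αΔT L = 16.4×10⁻⁶ × 171 × 925 = 2.594 mm.
Let P be the compressive force at the spring. The bar shortens elastically by PL/(AE) and the spring compresses by P/k; together these equal δ_free.
P [ L/(AE) + 1/k ] = δ_free → P [ 925/(1425×120×10³) + 1/(210×10³) ] = 2.594.
P = 2.594 / 1.017×10⁻⁵ = 255000 N.
σ = P/A = 255000/1425 = 179 MPa.

σ ≈ 179 MPa (compressive)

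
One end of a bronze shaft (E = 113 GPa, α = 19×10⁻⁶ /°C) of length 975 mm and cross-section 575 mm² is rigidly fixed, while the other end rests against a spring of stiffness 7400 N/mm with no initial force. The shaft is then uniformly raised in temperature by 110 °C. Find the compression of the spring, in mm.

If the spring were absent the shaft would lengthen by αΔT L = 19×10⁻⁶ × 110 × 975 = 2.038 mm.
Let P be the compressive force at the spring. The shaft shortens elastically by PL/(AE) and the spring compresses by P/k; together these equal δ_free.
P [ L/(AE) + 1/k ] = δ_free → P [ 975/(575×113×10³) + 1/(7400) ] = 2.038.
P = 2.038 / 0.0001501 = 13570 N.
Spring compression = P/k = 13570/(7400) = 1.834 mm.

δ ≈ 1.83 mm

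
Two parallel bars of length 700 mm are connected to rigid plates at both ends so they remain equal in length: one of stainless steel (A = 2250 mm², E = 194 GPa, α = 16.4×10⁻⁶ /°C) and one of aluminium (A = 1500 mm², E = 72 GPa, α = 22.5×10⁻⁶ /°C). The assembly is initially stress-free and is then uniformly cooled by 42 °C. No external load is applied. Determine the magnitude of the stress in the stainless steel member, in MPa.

σ ≈ 9.86 MPa (compressive)

Both members must finish at the same length. With the larger α, the aluminium tends to over-contract; the plates restrain it, putting the aluminium in tension and the stainless steel in compression. With no external load the two internal forces are equal and opposite, magnitude P.
Compatibility of the two members (thermal + elastic change equal): (α₁ − α₂)ΔT = P·[1/(A₁E₁) + 1/(A₂E₂)].
|α₁ − α₂|·ΔT = 6.1×10⁻⁶ × 42 = 0.0002562.
1/(A₁E₁) + 1/(A₂E₂) = 1/(2250×194×10³) + 1/(1500×72×10³) = 1.155×10⁻⁸ N⁻¹.
So P = 0.0002562 / 1.155×10⁻⁸ = 22.18 kN.
σ_{stainless steel} = P/A₁ = 22180/2250 = 9.858 MPa, compressive.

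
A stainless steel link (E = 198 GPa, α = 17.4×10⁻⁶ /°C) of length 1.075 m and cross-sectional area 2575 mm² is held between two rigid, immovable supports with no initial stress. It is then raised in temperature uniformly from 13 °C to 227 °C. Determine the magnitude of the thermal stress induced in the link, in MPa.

Because both ends are immovable the net strain is zero, and the suppressed thermal strain is αΔT = 17.4×10⁻⁶ × 214 = 3723.6×10⁻⁶.
Hence σ = E·αΔT = 198×10³ × 3723.6×10⁻⁶ = 737.3 MPa, compressive.

σ ≈ 737 MPa (compressive)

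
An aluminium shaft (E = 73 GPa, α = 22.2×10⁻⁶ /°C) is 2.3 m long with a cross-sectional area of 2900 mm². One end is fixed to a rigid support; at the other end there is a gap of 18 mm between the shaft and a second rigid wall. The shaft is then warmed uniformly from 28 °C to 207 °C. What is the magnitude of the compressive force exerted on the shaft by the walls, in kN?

P ≈ 0 kN

Unrestrained expansion: δ_free = αΔT L = 22.2×10⁻⁶ × 179 × 2300 = 9.14 mm.
This is smaller than the 18 mm clearance, so the shaft expands freely without reaching the stop — the stress is zero.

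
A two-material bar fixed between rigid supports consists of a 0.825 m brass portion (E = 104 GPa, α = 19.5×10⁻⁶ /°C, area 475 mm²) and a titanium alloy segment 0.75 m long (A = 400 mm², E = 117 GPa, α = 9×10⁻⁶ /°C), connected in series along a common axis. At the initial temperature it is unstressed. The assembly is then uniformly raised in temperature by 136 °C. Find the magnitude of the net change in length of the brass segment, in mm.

If the supports were absent, the total length change would be Σ αᵢΔT Lᵢ = 19.5×10⁻⁶×136×825 + 9×10⁻⁶×136×750 = 3.106 mm.
Since the ends are fixed, an axial force P builds up, equal in every segment, with P · Σ Lᵢ/(AᵢEᵢ) = δ_free.
Σ Lᵢ/(AᵢEᵢ) = 825/(475×104×10³) + 750/(400×117×10³) = 3.273×10⁻⁵ mm/N.
Hence P = δ_free / Σ(L/AE) = 3.106/3.273×10⁻⁵ = 94.91 kN (compressive).
For the brass segment, free thermal change = 19.5×10⁻⁶×136×825 = 2.188 mm and elastic change from P = 94910×825/(475×104×10³) = 1.585 mm; these oppose, so the net change is 0.603 mm (segment lengthens).

|ΔL| ≈ 0.603 mm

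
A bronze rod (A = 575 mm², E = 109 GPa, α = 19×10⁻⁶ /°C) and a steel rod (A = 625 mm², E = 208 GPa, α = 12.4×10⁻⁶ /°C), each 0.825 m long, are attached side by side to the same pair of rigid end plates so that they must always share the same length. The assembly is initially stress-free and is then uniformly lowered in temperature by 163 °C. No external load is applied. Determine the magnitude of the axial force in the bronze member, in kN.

P ≈ 45.5 kN (tensile in the bronze)

The bronze has the larger α, so on cooling it would change length more than the steel if both were free. The rigid plates force a common final length, so the bronze is put into tension and the steel into compression, with equal and opposite forces P (no external load).
Compatibility of the two members (thermal + elastic change equal): (α₁ − α₂)ΔT = P·[1/(A₁E₁) + 1/(A₂E₂)].
|α₁ − α₂|·ΔT = 6.6×10⁻⁶ × 163 = 0.001076.
1/(A₁E₁) + 1/(A₂E₂) = 1/(575×109×10³) + 1/(625×208×10³) = 2.365×10⁻⁸ N⁻¹.
P = 0.001076 / 2.365×10⁻⁸ = 45490 N = 45.49 kN.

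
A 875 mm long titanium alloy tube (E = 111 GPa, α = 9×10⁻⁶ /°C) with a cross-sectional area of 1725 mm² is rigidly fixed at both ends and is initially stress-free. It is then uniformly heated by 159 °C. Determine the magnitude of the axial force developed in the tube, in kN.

Full restraint means ε = 0, so the stress is σ = EαΔT = 111×10³ × 9×10⁻⁶ × 159 = 158.8 MPa.
Axial force P = σA = 158.8 × 1725 = 274000 N = 274 kN, compressive.

P ≈ 274 kN (compressive)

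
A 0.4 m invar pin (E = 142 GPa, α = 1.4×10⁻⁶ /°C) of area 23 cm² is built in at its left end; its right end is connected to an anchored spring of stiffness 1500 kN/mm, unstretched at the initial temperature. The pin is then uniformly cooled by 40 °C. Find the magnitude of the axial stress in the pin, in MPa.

σ ≈ 5.15 MPa (tensile)

If the spring were absent the pin would shorten by αΔT L = 1.4×10⁻⁶ × 40 × 400 = 0.0224 mm.
Let P be the tensile force in the spring. The pin extends elastically by PL/(AE) and the spring stretches by P/k; together these equal δ_free.
So P = δ_free / [L/(AE) + 1/k] = 0.0224 / [ 400/(2300×142×10³) + 1/(1500×10³) ].
P = 0.0224 / 1.891×10⁻⁶ = 11840 N.
σ = P/A = 11840/2300 = 5.149 MPa.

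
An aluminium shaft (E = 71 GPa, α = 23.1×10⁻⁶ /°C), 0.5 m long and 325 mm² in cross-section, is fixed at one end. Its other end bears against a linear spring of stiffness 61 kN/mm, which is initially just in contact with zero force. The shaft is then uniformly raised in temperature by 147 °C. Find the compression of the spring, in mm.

δ ≈ 0.731 mm

If the spring were absent the shaft would lengthen by αΔT L = 23.1×10⁻⁶ × 147 × 500 = 1.698 mm.
With a force P in the spring, the elastic change of the shaft is PL/(AE) and that of the spring is P/k; compatibility requires their sum to equal δ_free.
So P = δ_free / [L/(AE) + 1/k] = 1.698 / [ 500/(325×71×10³) + 1/(61×10³) ].
P = 1.698 / 3.806×10⁻⁵ = 44610 N.
Spring compression = P/k = 44610/(61×10³) = 0.7313 mm.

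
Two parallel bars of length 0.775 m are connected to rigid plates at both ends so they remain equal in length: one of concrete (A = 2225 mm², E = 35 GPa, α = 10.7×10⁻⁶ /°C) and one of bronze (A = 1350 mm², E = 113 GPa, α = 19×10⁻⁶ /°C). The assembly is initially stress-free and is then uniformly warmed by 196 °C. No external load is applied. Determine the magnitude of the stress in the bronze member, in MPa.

The bronze has the larger α, so on heating it would change length more than the concrete if both were free. The rigid plates force a common final length, so the bronze is put into compression and the concrete into tension, with equal and opposite forces P (no external load).
Equating the net (thermal + elastic) strains gives |α₁ − α₂|·ΔT = P·[1/(A₁E₁) + 1/(A₂E₂)].
|α₁ − α₂|·ΔT = 8.3×10⁻⁶ × 196 = 0.001627.
1/(A₁E₁) + 1/(A₂E₂) = 1/(2225×35×10³) + 1/(1350×113×10³) = 1.94×10⁻⁸ N⁻¹.
So P = 0.001627 / 1.94×10⁻⁸ = 83.87 kN.
σ_{bronze} = P/A₂ = 83870/1350 = 62.13 MPa, compressive.

σ ≈ 62.1 MPa (compressive)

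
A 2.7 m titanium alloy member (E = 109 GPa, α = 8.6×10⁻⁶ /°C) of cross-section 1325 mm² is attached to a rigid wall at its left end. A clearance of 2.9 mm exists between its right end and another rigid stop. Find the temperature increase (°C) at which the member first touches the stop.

Contact occurs when the free expansion equals the gap: αΔT L = 2.9 mm.
So ΔT = g/(αL) = 2.9/(8.6×10⁻⁶ × 2700) = 124.9 °C.

ΔT ≈ 125 °C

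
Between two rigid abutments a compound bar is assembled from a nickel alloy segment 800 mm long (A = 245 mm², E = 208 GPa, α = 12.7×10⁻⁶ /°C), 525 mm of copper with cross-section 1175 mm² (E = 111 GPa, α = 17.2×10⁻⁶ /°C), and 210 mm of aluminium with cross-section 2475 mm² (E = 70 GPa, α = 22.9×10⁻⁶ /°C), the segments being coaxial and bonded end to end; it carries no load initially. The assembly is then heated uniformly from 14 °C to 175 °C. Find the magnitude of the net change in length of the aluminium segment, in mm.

Free thermal expansion of the whole bar: Σ αᵢΔT Lᵢ = 12.7×10⁻⁶×161×800 + 17.2×10⁻⁶×161×525 + 22.9×10⁻⁶×161×210 = 3.864 mm.
The rigid supports impose zero overall length change; the single axial force P common to all segments must satisfy P Σ Lᵢ/(AᵢEᵢ) = δ_free.
The series flexibility is Σ Lᵢ/(AᵢEᵢ) = 800/(245×208×10³) + 525/(1175×111×10³) + 210/(2475×70×10³) = 2.094×10⁻⁵ mm/N.
Hence P = δ_free / Σ(L/AE) = 3.864/2.094×10⁻⁵ = 184.6 kN (compressive).
For the aluminium segment, free thermal change = 22.9×10⁻⁶×161×210 = 0.7742 mm and elastic change from P = 184600×210/(2475×70×10³) = 0.2237 mm; these oppose, so the net change is 0.551 mm (segment lengthens).

|ΔL| ≈ 0.551 mm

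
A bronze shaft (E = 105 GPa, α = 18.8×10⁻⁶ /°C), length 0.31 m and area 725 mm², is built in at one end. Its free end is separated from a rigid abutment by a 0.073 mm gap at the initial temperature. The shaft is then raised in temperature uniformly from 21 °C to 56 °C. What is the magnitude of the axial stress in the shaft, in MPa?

σ ≈ 44.4 MPa (compressive)

Free thermal elongation = αΔT L = 18.8×10⁻⁶ × 35 × 310 = 0.204 mm.
The gap closes (δ_free > 0.073 mm) and the wall then resists a further 0.204 − 0.073 = 0.131 mm of expansion.
That suppressed elongation corresponds to σ = E·Δ/L = 105×10³ × 0.131/310 = 44.36 MPa.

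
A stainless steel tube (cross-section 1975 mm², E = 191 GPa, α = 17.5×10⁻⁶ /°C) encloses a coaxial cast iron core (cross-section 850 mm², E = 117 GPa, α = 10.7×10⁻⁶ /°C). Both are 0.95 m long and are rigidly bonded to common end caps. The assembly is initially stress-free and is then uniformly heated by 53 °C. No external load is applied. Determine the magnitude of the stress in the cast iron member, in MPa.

The stainless steel has the larger α, so on heating it would change length more than the cast iron if both were free. The rigid plates force a common final length, so the stainless steel is put into compression and the cast iron into tension, with equal and opposite forces P (no external load).
Setting the final lengths equal and cancelling L: (α₁ − α₂)ΔT = P/(A₁E₁) + P/(A₂E₂).
|α₁ − α₂|·ΔT = 6.8×10⁻⁶ × 53 = 0.0003604.
1/(A₁E₁) + 1/(A₂E₂) = 1/(1975×191×10³) + 1/(850×117×10³) = 1.271×10⁻⁸ N⁻¹.
P = 0.0003604 / 1.271×10⁻⁸ = 28360 N = 28.36 kN.
σ_{cast iron} = P/A₂ = 28360/850 = 33.37 MPa, tensile.

σ ≈ 33.4 MPa (tensile)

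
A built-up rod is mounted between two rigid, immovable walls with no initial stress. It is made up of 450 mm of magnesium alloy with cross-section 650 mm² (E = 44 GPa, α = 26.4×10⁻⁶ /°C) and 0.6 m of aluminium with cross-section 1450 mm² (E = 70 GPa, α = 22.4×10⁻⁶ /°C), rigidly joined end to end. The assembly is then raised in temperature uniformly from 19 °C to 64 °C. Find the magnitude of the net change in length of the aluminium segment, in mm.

Free thermal expansion of the whole bar: Σ αᵢΔT Lᵢ = 26.4×10⁻⁶×45×450 + 22.4×10⁻⁶×45×600 = 1.139 mm.
The walls prevent any net length change, so an axial force P (same in every segment) develops. Compatibility: P · Σ Lᵢ/(AᵢEᵢ) = δ_free.
Σ Lᵢ/(AᵢEᵢ) = 450/(650×44×10³) + 600/(1450×70×10³) = 2.165×10⁻⁵ mm/N.
Hence P = δ_free / Σ(L/AE) = 1.139/2.165×10⁻⁵ = 52.64 kN (compressive).
For the aluminium segment, free thermal change = 22.4×10⁻⁶×45×600 = 0.6048 mm and elastic change from P = 52640×600/(1450×70×10³) = 0.3112 mm; these oppose, so the net change is 0.294 mm (segment lengthens).

|ΔL| ≈ 0.294 mm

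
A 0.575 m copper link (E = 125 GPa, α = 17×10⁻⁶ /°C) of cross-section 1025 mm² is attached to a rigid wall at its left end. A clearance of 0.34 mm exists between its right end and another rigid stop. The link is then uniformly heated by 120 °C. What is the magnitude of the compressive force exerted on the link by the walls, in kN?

P ≈ 186 kN

If the wall were absent the link would grow by αΔT L = 17×10⁻⁶ × 120 × 575 = 1.173 mm.
The gap closes (δ_free > 0.34 mm) and the wall then resists a further 1.173 − 0.34 = 0.833 mm of expansion.
Compatibility: PL/(AE) = 0.833 mm, so σ = P/A = E × (0.833/575) = 181.1 MPa.
P = σA = 181.1 × 1025 = 185.6 kN.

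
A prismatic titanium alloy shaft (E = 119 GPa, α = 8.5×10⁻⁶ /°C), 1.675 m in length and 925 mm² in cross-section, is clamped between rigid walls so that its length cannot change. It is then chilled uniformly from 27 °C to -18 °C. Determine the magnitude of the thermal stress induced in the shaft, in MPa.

σ ≈ 45.5 MPa (tensile)

With length fixed, the mechanical strain must cancel the thermal strain αΔT = 8.5×10⁻⁶ × 45 = 382.5×10⁻⁶.
σ = EαΔT = 119×10³ × 8.5×10⁻⁶ × 45 = 45.52 MPa (tensile; the shaft is trying to contract).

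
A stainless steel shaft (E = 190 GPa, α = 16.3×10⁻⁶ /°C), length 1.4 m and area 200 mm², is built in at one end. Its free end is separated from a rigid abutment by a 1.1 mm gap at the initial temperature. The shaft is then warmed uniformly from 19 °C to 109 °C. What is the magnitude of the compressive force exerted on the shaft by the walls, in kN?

If the wall were absent the shaft would grow by αΔT L = 16.3×10⁻⁶ × 90 × 1400 = 2.054 mm.
After closing the 1.1 mm clearance, 2.054 − 1.1 = 0.9538 mm of expansion remains to be suppressed by the wall.
So σ = E(δ_free − g)/L = 190×10³ × 0.9538/1400 = 129.4 MPa.
P = σA = 129.4 × 200 = 25.89 kN.

P ≈ 25.9 kN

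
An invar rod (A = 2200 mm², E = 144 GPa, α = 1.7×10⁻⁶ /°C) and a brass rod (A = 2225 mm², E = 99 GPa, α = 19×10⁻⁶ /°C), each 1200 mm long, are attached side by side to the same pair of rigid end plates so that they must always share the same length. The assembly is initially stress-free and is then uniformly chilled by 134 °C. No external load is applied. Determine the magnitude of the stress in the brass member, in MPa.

σ ≈ 135 MPa (tensile)

Equilibrium of a rigid end plate with no external load gives equal and opposite internal forces ±P in the two members. Since α_{brass} > α_{invar}, cooling drives the brass into tension and the invar into compression.
Setting the final lengths equal and cancelling L: (α₁ − α₂)ΔT = P/(A₁E₁) + P/(A₂E₂).
|α₁ − α₂|·ΔT = 17.3×10⁻⁶ × 134 = 0.002318.
1/(A₁E₁) + 1/(A₂E₂) = 1/(2200×144×10³) + 1/(2225×99×10³) = 7.696×10⁻⁹ N⁻¹.
P = 0.002318 / 7.696×10⁻⁹ = 301200 N = 301.2 kN.
σ_{brass} = P/A₂ = 301200/2225 = 135.4 MPa, tensile.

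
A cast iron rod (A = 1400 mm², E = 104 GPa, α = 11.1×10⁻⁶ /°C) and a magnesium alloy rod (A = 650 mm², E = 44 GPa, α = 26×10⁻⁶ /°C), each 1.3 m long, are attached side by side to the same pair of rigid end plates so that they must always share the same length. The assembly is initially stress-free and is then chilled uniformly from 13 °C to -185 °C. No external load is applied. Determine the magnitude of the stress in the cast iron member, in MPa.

Both members must finish at the same length. With the larger α, the magnesium alloy tends to over-contract; the plates restrain it, putting the magnesium alloy in tension and the cast iron in compression. With no external load the two internal forces are equal and opposite, magnitude P.
Setting the final lengths equal and cancelling L: (α₁ − α₂)ΔT = P/(A₁E₁) + P/(A₂E₂).
|α₁ − α₂|·ΔT = 14.9×10⁻⁶ × 198 = 0.00295.
1/(A₁E₁) + 1/(A₂E₂) = 1/(1400×104×10³) + 1/(650×44×10³) = 4.183×10⁻⁸ N⁻¹.
So P = 0.00295 / 4.183×10⁻⁸ = 70.52 kN.
σ_{cast iron} = P/A₁ = 70520/1400 = 50.37 MPa, compressive.

σ ≈ 50.4 MPa (compressive)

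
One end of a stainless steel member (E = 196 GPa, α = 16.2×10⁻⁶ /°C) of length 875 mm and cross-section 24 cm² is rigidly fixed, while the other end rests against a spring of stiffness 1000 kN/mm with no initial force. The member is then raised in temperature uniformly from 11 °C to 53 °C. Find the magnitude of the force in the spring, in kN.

P ≈ 208 kN

If the spring were absent the member would lengthen by αΔT L = 16.2×10⁻⁶ × 42 × 875 = 0.5953 mm.
Let P be the compressive force at the spring. The member shortens elastically by PL/(AE) and the spring compresses by P/k; together these equal δ_free.
So P = δ_free / [L/(AE) + 1/k] = 0.5953 / [ 875/(2400×196×10³) + 1/(1000×10³) ].
P = 0.5953 / 2.86×10⁻⁶ = 208200 N.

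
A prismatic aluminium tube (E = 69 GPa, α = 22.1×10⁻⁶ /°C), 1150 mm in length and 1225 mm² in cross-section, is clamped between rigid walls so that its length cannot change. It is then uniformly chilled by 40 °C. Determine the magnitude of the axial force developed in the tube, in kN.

P ≈ 74.7 kN (tensile)

Full restraint means ε = 0, so the stress is σ = EαΔT = 69×10³ × 22.1×10⁻⁶ × 40 = 61 MPa.
Then P = σA = 61 × 1225 mm² = 74.72 kN, tensile.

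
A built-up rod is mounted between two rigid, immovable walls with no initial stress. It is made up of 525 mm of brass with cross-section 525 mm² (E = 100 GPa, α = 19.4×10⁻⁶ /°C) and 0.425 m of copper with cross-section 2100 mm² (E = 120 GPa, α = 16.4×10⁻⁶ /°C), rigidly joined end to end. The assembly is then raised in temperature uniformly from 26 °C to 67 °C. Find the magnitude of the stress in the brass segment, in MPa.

Free thermal expansion of the whole bar: Σ αᵢΔT Lᵢ = 19.4×10⁻⁶×41×525 + 16.4×10⁻⁶×41×425 = 0.7034 mm.
The walls prevent any net length change, so an axial force P (same in every segment) develops. Compatibility: P · Σ Lᵢ/(AᵢEᵢ) = δ_free.
The series flexibility is Σ Lᵢ/(AᵢEᵢ) = 525/(525×100×10³) + 425/(2100×120×10³) = 1.169×10⁻⁵ mm/N.
Hence P = δ_free / Σ(L/AE) = 0.7034/1.169×10⁻⁵ = 60.19 kN (compressive).
σ_{brass} = P / A = 60190 / 525 = 114.6 MPa.

σ ≈ 115 MPa (compressive)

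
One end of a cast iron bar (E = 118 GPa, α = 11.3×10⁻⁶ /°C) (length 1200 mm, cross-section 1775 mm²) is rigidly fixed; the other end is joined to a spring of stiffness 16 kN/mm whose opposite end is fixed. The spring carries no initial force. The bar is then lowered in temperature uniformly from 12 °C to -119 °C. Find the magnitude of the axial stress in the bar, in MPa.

The unrestrained thermal change is αΔT L = 11.3×10⁻⁶ × 131 × 1200 = 1.776 mm.
With a force P in the spring, the elastic change of the bar is PL/(AE) and that of the spring is P/k; compatibility requires their sum to equal δ_free.
P [ L/(AE) + 1/k ] = δ_free → P [ 1200/(1775×118×10³) + 1/(16×10³) ] = 1.776.
P = 1.776 / 6.823×10⁻⁵ = 26040 N.
σ = P/A = 26040/1775 = 14.67 MPa.

σ ≈ 14.7 MPa (tensile)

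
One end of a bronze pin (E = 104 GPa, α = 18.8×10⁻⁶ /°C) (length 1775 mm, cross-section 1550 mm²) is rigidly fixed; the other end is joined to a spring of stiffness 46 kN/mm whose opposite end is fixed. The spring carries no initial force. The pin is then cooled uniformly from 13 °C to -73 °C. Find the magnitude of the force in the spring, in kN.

P ≈ 87.6 kN

If the spring were absent the pin would shorten by αΔT L = 18.8×10⁻⁶ × 86 × 1775 = 2.87 mm.
Let P be the tensile force in the spring. The pin extends elastically by PL/(AE) and the spring stretches by P/k; together these equal δ_free.
So P = δ_free / [L/(AE) + 1/k] = 2.87 / [ 1775/(1550×104×10³) + 1/(46×10³) ].
P = 2.87 / 3.275×10⁻⁵ = 87630 N.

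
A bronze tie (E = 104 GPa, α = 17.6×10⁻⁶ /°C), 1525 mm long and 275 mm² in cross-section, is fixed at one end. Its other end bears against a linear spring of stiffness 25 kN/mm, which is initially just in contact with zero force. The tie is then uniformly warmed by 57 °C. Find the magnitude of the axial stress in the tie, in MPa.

σ ≈ 59.6 MPa (compressive)

The unrestrained thermal change is αΔT L = 17.6×10⁻⁶ × 57 × 1525 = 1.53 mm.
Let P be the compressive force at the spring. The tie shortens elastically by PL/(AE) and the spring compresses by P/k; together these equal δ_free.
So P = δ_free / [L/(AE) + 1/k] = 1.53 / [ 1525/(275×104×10³) + 1/(25×10³) ].
P = 1.53 / 9.332×10⁻⁵ = 16390 N.
σ = P/A = 16390/275 = 59.61 MPa.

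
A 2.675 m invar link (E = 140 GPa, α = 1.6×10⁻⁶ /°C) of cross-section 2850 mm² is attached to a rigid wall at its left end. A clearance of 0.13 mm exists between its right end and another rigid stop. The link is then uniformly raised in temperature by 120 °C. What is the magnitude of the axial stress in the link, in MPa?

σ ≈ 20.1 MPa (compressive)

If the wall were absent the link would grow by αΔT L = 1.6×10⁻⁶ × 120 × 2675 = 0.5136 mm.
The gap closes (δ_free > 0.13 mm) and the wall then resists a further 0.5136 − 0.13 = 0.3836 mm of expansion.
So σ = E(δ_free − g)/L = 140×10³ × 0.3836/2675 = 20.08 MPa.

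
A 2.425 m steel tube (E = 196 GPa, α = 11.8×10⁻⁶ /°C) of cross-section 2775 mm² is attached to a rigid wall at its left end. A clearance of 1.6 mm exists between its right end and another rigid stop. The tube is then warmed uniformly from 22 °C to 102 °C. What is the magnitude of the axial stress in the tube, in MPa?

If the wall were absent the tube would grow by αΔT L = 11.8×10⁻⁶ × 80 × 2425 = 2.289 mm.
After closing the 1.6 mm clearance, 2.289 − 1.6 = 0.6892 mm of expansion remains to be suppressed by the wall.
That suppressed elongation corresponds to σ = E·Δ/L = 196×10³ × 0.6892/2425 = 55.7 MPa.

σ ≈ 55.7 MPa (compressive)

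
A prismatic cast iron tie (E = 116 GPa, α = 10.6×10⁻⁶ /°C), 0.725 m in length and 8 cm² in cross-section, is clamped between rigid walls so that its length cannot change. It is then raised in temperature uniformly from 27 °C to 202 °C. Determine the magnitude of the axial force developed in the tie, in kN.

The ends cannot move, so σ = EαΔT = 116×10³ × 10.6×10⁻⁶ × 175 = 215.2 MPa.
P = AEαΔT = 800 × 116×10³ × 10.6×10⁻⁶ × 175 = 172.1 kN (compressive).

P ≈ 172 kN (compressive)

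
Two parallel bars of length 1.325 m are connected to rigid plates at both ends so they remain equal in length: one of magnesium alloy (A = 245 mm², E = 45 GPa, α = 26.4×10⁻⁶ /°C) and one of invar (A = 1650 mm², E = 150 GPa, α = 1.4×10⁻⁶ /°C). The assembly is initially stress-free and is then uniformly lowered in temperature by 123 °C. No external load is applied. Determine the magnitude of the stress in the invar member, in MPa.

σ ≈ 19.7 MPa (compressive)

Equilibrium of a rigid end plate with no external load gives equal and opposite internal forces ±P in the two members. Since α_{magnesium alloy} > α_{invar}, cooling drives the magnesium alloy into tension and the invar into compression.
Setting the final lengths equal and cancelling L: (α₁ − α₂)ΔT = P/(A₁E₁) + P/(A₂E₂).
|α₁ − α₂|·ΔT = 25×10⁻⁶ × 123 = 0.003075.
1/(A₁E₁) + 1/(A₂E₂) = 1/(245×45×10³) + 1/(1650×150×10³) = 9.474×10⁻⁸ N⁻¹.
So P = 0.003075 / 9.474×10⁻⁸ = 32.46 kN.
σ_{invar} = P/A₂ = 32460/1650 = 19.67 MPa, compressive.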